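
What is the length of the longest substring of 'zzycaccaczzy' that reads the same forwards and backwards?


Scanning 'zzycaccaczzy' for palindromic substrings.
Substring at positions 3-8: 'caccac'.
Check: reverse('caccac') = 'caccac' -> palindrome confirmed.
Neighbouring characters ('y' / 'z') break symmetry, so it cannot extend further.
No longer palindromic substring exists; longest length = 6

6


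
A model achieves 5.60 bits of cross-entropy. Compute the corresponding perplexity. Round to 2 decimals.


Perplexity formula: PP = 2^H
H = 5.60
PP = 2^5.60
Decompose: 2^5.60 = 2^5 * 2^0.60
2^5 = 32, 2^0.60 ~ 1.5157166
PP ~ 32 * 1.5157166 = 48.5029312
Rounded to 2 decimals: 48.50

48.50


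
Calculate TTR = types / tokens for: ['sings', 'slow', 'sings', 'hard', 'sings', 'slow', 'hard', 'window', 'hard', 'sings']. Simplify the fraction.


Tokens: 10
Unique types: ('hard', 'sings', 'slow', 'window') = 4
TTR = 4/10
Simplify: divide both by 2 -> 2/5
TTR = 2/5

2/5


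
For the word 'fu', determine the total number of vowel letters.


Scanning each character of 'fu':
  Position 1: 'f' -> consonant (running count: 0)
  Position 2: 'u' -> vowel (running count: 1)
Total vowels: 1

1


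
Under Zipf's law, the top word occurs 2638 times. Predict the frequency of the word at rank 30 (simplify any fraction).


Zipf's law: freq(rank) = f1 / rank
f1 = 2638, rank = 30
freq = 2638 / 30
GCD(2638, 30) = 2
Simplified: 1319/15

1319/15


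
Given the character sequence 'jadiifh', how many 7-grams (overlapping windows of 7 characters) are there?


String 'jadiifh' has length L = 7.
Number of overlapping n-grams = L - n + 1
Substituting: 7 - 7 + 1 = 1

1


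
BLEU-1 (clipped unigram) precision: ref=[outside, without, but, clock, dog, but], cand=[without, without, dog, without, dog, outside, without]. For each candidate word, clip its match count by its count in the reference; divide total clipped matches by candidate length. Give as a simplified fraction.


Reference word counts: {'but': 2, 'clock': 1, 'dog': 1, 'outside': 1, 'without': 1}
Checking each candidate word (with clipping):
  'without' -> in reference (ref count 1, used 1/1) -> match (matches: 1)
  'without' -> ref count 1 already used up (1/1) -> clipped, no match (matches: 1)
  'dog' -> in reference (ref count 1, used 1/1) -> match (matches: 2)
  'without' -> ref count 1 already used up (1/1) -> clipped, no match (matches: 2)
  'dog' -> ref count 1 already used up (1/1) -> clipped, no match (matches: 2)
  'outside' -> in reference (ref count 1, used 1/1) -> match (matches: 3)
  'without' -> ref count 1 already used up (1/1) -> clipped, no match (matches: 3)
Clipped matches: 3, Candidate length: 7
Precision = 3/7

3/7


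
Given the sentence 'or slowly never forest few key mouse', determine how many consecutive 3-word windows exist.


Word trigrams from [7] words:
  Trigram 1: (or slowly never)
  Trigram 2: (slowly never forest)
  Trigram 3: (never forest few)
  Trigram 4: (forest few key)
  Trigram 5: (few key mouse)
Total word trigrams: 7 - 2 = 5

5


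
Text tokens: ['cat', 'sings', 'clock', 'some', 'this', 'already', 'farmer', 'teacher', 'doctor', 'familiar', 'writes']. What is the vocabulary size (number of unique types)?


Listing all tokens and tracking unique types:
  Token 1: 'cat' -> NEW (unique so far: 1)
  Token 2: 'sings' -> NEW (unique so far: 2)
  Token 3: 'clock' -> NEW (unique so far: 3)
  Token 4: 'some' -> NEW (unique so far: 4)
  Token 5: 'this' -> NEW (unique so far: 5)
  Token 6: 'already' -> NEW (unique so far: 6)
  Token 7: 'farmer' -> NEW (unique so far: 7)
  Token 8: 'teacher' -> NEW (unique so far: 8)
  Token 9: 'doctor' -> NEW (unique so far: 9)
  Token 10: 'familiar' -> NEW (unique so far: 10)
  Token 11: 'writes' -> NEW (unique so far: 11)
Unique types: ('already', 'cat', 'clock', 'doctor', 'familiar', 'farmer', 'sings', 'some', 'teacher', 'this', 'writes')
Vocabulary size: 11

11


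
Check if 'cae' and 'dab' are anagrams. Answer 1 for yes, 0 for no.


Sort characters of 'cae': 'ace'
Sort characters of 'dab': 'abd'
Sorted forms differ -> they are NOT anagrams
Result: 0

0


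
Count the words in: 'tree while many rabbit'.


Counting words by splitting on spaces:
  Word 1: 'tree'
  Word 2: 'while'
  Word 3: 'many'
  Word 4: 'rabbit'
Total words: 4

4


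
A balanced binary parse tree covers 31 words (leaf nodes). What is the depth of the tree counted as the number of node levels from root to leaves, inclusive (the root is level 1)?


In a balanced binary tree with n leaves the deepest leaf is ceil(log2(n)) edges below the root,
so counting node levels inclusive of root and leaves gives ceil(log2(n)) + 1 levels.
log2(31) = 4.9542
ceil(4.9542) = 5
levels = 5 + 1 = 6

6


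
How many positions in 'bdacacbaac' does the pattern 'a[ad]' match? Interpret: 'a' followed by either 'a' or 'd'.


Pattern: a[ad] means 'a' followed by either 'a' or 'd'.
Scanning 'bdacacbaac' position-by-position:
  Pos 0: window 'bd' -> no
  Pos 1: window 'da' -> no
  Pos 2: window 'ac' -> no
  Pos 3: window 'ca' -> no
  Pos 4: window 'ac' -> no
  Pos 5: window 'cb' -> no
  Pos 6: window 'ba' -> no
  Pos 7: window 'aa' -> MATCH
  Pos 8: window 'ac' -> no
  Pos 9: window 'c' -> no
Total matches: 1

1


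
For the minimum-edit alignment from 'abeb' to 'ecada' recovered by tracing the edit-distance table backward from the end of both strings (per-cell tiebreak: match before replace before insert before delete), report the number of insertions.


Edit distance = 5. Backtracking from cell (4, 5) with preference match > replace > insert > delete,
then listing the resulting alignment 'abeb' -> 'ecada' left to right:
  Step 1: insert 'e' [insertion #1]
  Step 2: replace a->c
  Step 3: replace b->a
  Step 4: replace e->d
  Step 5: replace b->a
Total insertions: 1

1


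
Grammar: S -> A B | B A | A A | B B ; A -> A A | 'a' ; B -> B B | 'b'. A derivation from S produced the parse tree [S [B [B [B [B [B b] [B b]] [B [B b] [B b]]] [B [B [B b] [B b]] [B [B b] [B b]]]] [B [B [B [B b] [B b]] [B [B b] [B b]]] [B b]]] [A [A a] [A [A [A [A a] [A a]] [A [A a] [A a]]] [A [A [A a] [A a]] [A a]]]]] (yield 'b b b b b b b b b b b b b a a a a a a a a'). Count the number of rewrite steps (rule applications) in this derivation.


Every bracketed nonterminal node [X ...] in the tree is produced by exactly one rule application.
Reading the tree off as a leftmost derivation:
  Step 1: S  =>  B A   (applied S -> B A)
  Step 2: B A  =>  B B A   (applied B -> B B)
  Step 3: B B A  =>  B B B A   (applied B -> B B)
  Step 4: B B B A  =>  B B B B A   (applied B -> B B)
  Step 5: B B B B A  =>  B B B B B A   (applied B -> B B)
  Step 6: B B B B B A  =>  b B B B B A   (applied B -> b)
  Step 7: b B B B B A  =>  b b B B B A   (applied B -> b)
  Step 8: b b B B B A  =>  b b B B B B A   (applied B -> B B)
  Step 9: b b B B B B A  =>  b b b B B B A   (applied B -> b)
  Step 10: b b b B B B A  =>  b b b b B B A   (applied B -> b)
  Step 11: b b b b B B A  =>  b b b b B B B A   (applied B -> B B)
  Step 12: b b b b B B B A  =>  b b b b B B B B A   (applied B -> B B)
  Step 13: b b b b B B B B A  =>  b b b b b B B B A   (applied B -> b)
  Step 14: b b b b b B B B A  =>  b b b b b b B B A   (applied B -> b)
  Step 15: b b b b b b B B A  =>  b b b b b b B B B A   (applied B -> B B)
  Step 16: b b b b b b B B B A  =>  b b b b b b b B B A   (applied B -> b)
  Step 17: b b b b b b b B B A  =>  b b b b b b b b B A   (applied B -> b)
  Step 18: b b b b b b b b B A  =>  b b b b b b b b B B A   (applied B -> B B)
  Step 19: b b b b b b b b B B A  =>  b b b b b b b b B B B A   (applied B -> B B)
  Step 20: b b b b b b b b B B B A  =>  b b b b b b b b B B B B A   (applied B -> B B)
  Step 21: b b b b b b b b B B B B A  =>  b b b b b b b b b B B B A   (applied B -> b)
  Step 22: b b b b b b b b b B B B A  =>  b b b b b b b b b b B B A   (applied B -> b)
  Step 23: b b b b b b b b b b B B A  =>  b b b b b b b b b b B B B A   (applied B -> B B)
  Step 24: b b b b b b b b b b B B B A  =>  b b b b b b b b b b b B B A   (applied B -> b)
  Step 25: b b b b b b b b b b b B B A  =>  b b b b b b b b b b b b B A   (applied B -> b)
  Step 26: b b b b b b b b b b b b B A  =>  b b b b b b b b b b b b b A   (applied B -> b)
  Step 27: b b b b b b b b b b b b b A  =>  b b b b b b b b b b b b b A A   (applied A -> A A)
  Step 28: b b b b b b b b b b b b b A A  =>  b b b b b b b b b b b b b a A   (applied A -> a)
  Step 29: b b b b b b b b b b b b b a A  =>  b b b b b b b b b b b b b a A A   (applied A -> A A)
  Step 30: b b b b b b b b b b b b b a A A  =>  b b b b b b b b b b b b b a A A A   (applied A -> A A)
  Step 31: b b b b b b b b b b b b b a A A A  =>  b b b b b b b b b b b b b a A A A A   (applied A -> A A)
  Step 32: b b b b b b b b b b b b b a A A A A  =>  b b b b b b b b b b b b b a a A A A   (applied A -> a)
  Step 33: b b b b b b b b b b b b b a a A A A  =>  b b b b b b b b b b b b b a a a A A   (applied A -> a)
  Step 34: b b b b b b b b b b b b b a a a A A  =>  b b b b b b b b b b b b b a a a A A A   (applied A -> A A)
  Step 35: b b b b b b b b b b b b b a a a A A A  =>  b b b b b b b b b b b b b a a a a A A   (applied A -> a)
  Step 36: b b b b b b b b b b b b b a a a a A A  =>  b b b b b b b b b b b b b a a a a a A   (applied A -> a)
  Step 37: b b b b b b b b b b b b b a a a a a A  =>  b b b b b b b b b b b b b a a a a a A A   (applied A -> A A)
  Step 38: b b b b b b b b b b b b b a a a a a A A  =>  b b b b b b b b b b b b b a a a a a A A A   (applied A -> A A)
  Step 39: b b b b b b b b b b b b b a a a a a A A A  =>  b b b b b b b b b b b b b a a a a a a A A   (applied A -> a)
  Step 40: b b b b b b b b b b b b b a a a a a a A A  =>  b b b b b b b b b b b b b a a a a a a a A   (applied A -> a)
  Step 41: b b b b b b b b b b b b b a a a a a a a A  =>  b b b b b b b b b b b b b a a a a a a a a   (applied A -> a)
Final yield: b b b b b b b b b b b b b a a a a a a a a
Total rewrite steps: 41

41


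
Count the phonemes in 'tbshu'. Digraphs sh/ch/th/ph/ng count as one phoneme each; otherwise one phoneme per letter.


Parsing 'tbshu' greedily, digraphs first:
  't' -> consonant phoneme (phonemes so far: 1)
  'b' -> consonant phoneme (phonemes so far: 2)
  'sh' -> digraph (1 consonant phoneme) (phonemes so far: 3)
  'u' -> vowel phoneme (phonemes so far: 4)
Total phonemes: 4

4


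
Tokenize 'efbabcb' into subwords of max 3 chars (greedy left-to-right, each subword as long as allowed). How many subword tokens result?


'efbabcb' has 7 characters.
Chunking with max size 3:
  Chunk 1: 'efb' (positions 0-2)
  Chunk 2: 'abc' (positions 3-5)
  Chunk 3: 'b' (positions 6-6)
Total chunks: ceil(7 / 3) = 3

3


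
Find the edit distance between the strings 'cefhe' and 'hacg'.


Building DP table for s1='cefhe' (len 5) and s2='hacg' (len 4):
       h  a  c  g
    0  1  2  3  4
  c 1  1  2  2  3
  e 2  2  2  3  3
  f 3  3  3  3  4
  h 4  3  4  4  4
  e 5  4  4  5  5
Edit distance = dp[5][4] = 5

5


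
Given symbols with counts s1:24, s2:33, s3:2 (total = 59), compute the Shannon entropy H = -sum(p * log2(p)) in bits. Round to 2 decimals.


Computing entropy H = -sum(p_i * log2(p_i)):
  s1: p = 24/59 = 0.4068, -p*log2(p) = 0.5279
  s2: p = 33/59 = 0.5593, -p*log2(p) = 0.4689
  s3: p = 2/59 = 0.0339, -p*log2(p) = 0.1655
H = sum of terms = 1.1623
Rounded to 2 decimals: 1.16

1.16


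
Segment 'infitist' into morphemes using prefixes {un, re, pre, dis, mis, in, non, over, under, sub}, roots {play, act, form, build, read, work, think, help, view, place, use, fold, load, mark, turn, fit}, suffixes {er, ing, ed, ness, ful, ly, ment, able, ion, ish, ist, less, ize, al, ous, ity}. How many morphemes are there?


Segmenting 'infitist' against the inventory:
  'in' -> prefix (morpheme 1)
  'fit' -> root (morpheme 2)
  'ist' -> suffix (morpheme 3)
Total morphemes: 3

3


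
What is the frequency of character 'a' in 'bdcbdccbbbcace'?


Scanning 'bdcbdccbbbcace' for 'a':
  Position 11: 'a' -> MATCH (count: 1)
Total occurrences of 'a': 1

1


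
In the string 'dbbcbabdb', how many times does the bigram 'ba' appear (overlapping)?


Scanning 'dbbcbabdb' for bigram 'ba':
  Position 0: 'db' -> no
  Position 1: 'bb' -> no
  Position 2: 'bc' -> no
  Position 3: 'cb' -> no
  Position 4: 'ba' -> MATCH
  Position 5: 'ab' -> no
  Position 6: 'bd' -> no
  Position 7: 'db' -> no
Total matches: 1

1


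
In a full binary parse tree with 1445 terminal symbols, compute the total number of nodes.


Leaf nodes (terminals): 1445
Internal nodes = n - 1 = 1445 - 1 = 1444
Total = leaves + internal = 1445 + 1444 = 2889

2889


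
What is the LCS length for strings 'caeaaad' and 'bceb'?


DP table for LCS of 'caeaaad' and 'bceb':
       b  c  e  b
    0  0  0  0  0
  c 0  0  1  1  1
  a 0  0  1  1  1
  e 0  0  1  2  2
  a 0  0  1  2  2
  a 0  0  1  2  2
  a 0  0  1  2  2
  d 0  0  1  2  2
LCS: 'ce'
LCS length = 2

2


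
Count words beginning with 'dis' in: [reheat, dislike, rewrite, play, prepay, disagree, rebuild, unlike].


Checking each word for prefix 'dis':
  'reheat' -> no (count: 0)
  'dislike' -> YES, starts with 'dis' (count: 1)
  'rewrite' -> no (count: 1)
  'play' -> no (count: 1)
  'prepay' -> no (count: 1)
  'disagree' -> YES, starts with 'dis' (count: 2)
  'rebuild' -> no (count: 2)
  'unlike' -> no (count: 2)
Total with prefix 'dis': 2

2


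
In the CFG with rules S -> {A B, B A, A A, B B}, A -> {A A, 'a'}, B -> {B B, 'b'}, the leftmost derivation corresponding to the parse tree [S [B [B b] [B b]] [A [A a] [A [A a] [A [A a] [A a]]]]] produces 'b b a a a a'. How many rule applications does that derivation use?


Every bracketed nonterminal node [X ...] in the tree is produced by exactly one rule application.
Reading the tree off as a leftmost derivation:
  Step 1: S  =>  B A   (applied S -> B A)
  Step 2: B A  =>  B B A   (applied B -> B B)
  Step 3: B B A  =>  b B A   (applied B -> b)
  Step 4: b B A  =>  b b A   (applied B -> b)
  Step 5: b b A  =>  b b A A   (applied A -> A A)
  Step 6: b b A A  =>  b b a A   (applied A -> a)
  Step 7: b b a A  =>  b b a A A   (applied A -> A A)
  Step 8: b b a A A  =>  b b a a A   (applied A -> a)
  Step 9: b b a a A  =>  b b a a A A   (applied A -> A A)
  Step 10: b b a a A A  =>  b b a a a A   (applied A -> a)
  Step 11: b b a a a A  =>  b b a a a a   (applied A -> a)
Final yield: b b a a a a
Total rewrite steps: 11

11


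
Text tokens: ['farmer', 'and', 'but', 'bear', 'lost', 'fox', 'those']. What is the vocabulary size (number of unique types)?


Listing all tokens and tracking unique types:
  Token 1: 'farmer' -> NEW (unique so far: 1)
  Token 2: 'and' -> NEW (unique so far: 2)
  Token 3: 'but' -> NEW (unique so far: 3)
  Token 4: 'bear' -> NEW (unique so far: 4)
  Token 5: 'lost' -> NEW (unique so far: 5)
  Token 6: 'fox' -> NEW (unique so far: 6)
  Token 7: 'those' -> NEW (unique so far: 7)
Unique types: ('and', 'bear', 'but', 'farmer', 'fox', 'lost', 'those')
Vocabulary size: 7

7


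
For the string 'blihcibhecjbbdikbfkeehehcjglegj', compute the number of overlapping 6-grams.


String 'blihcibhecjbbdikbfkeehehcjglegj' has length L = 31.
Number of overlapping n-grams = L - n + 1
Substituting: 31 - 6 + 1 = 26

26


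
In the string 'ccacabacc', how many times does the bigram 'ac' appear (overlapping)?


Scanning 'ccacabacc' for bigram 'ac':
  Position 0: 'cc' -> no
  Position 1: 'ca' -> no
  Position 2: 'ac' -> MATCH
  Position 3: 'ca' -> no
  Position 4: 'ab' -> no
  Position 5: 'ba' -> no
  Position 6: 'ac' -> MATCH
  Position 7: 'cc' -> no
Total matches: 2

2


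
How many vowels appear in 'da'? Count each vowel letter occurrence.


Scanning each character of 'da':
  Position 1: 'd' -> consonant (running count: 0)
  Position 2: 'a' -> vowel (running count: 1)
Total vowels: 1

1


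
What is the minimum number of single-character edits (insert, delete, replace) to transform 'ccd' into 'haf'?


Building DP table for s1='ccd' (len 3) and s2='haf' (len 3):
       h  a  f
    0  1  2  3
  c 1  1  2  3
  c 2  2  2  3
  d 3  3  3  3
Edit distance = dp[3][3] = 3

3


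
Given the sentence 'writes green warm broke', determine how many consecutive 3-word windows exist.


Word trigrams from [4] words:
  Trigram 1: (writes green warm)
  Trigram 2: (green warm broke)
Total word trigrams: 4 - 2 = 2

2


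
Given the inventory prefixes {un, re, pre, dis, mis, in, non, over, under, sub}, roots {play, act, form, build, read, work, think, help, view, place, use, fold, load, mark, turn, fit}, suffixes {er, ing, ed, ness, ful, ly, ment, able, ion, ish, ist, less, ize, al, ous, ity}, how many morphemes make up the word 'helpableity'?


Segmenting 'helpableity' against the inventory:
  'help' -> root (morpheme 1)
  'able' -> suffix (morpheme 2)
  'ity' -> suffix (morpheme 3)
Total morphemes: 3

3


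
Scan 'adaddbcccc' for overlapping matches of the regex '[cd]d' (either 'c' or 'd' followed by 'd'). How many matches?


Pattern: [cd]d means either 'c' or 'd' followed by 'd'.
Scanning 'adaddbcccc' position-by-position:
  Pos 0: window 'ad' -> no
  Pos 1: window 'da' -> no
  Pos 2: window 'ad' -> no
  Pos 3: window 'dd' -> MATCH
  Pos 4: window 'db' -> no
  Pos 5: window 'bc' -> no
  Pos 6: window 'cc' -> no
  Pos 7: window 'cc' -> no
  Pos 8: window 'cc' -> no
  Pos 9: window 'c' -> no
Total matches: 1

1


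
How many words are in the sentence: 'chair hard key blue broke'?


Counting words by splitting on spaces:
  Word 1: 'chair'
  Word 2: 'hard'
  Word 3: 'key'
  Word 4: 'blue'
  Word 5: 'broke'
Total words: 5

5


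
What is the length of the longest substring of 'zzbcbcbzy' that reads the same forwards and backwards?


Scanning 'zzbcbcbzy' for palindromic substrings.
Substring at positions 1-7: 'zbcbcbz'.
Check: reverse('zbcbcbz') = 'zbcbcbz' -> palindrome confirmed.
Neighbouring characters ('z' / 'y') break symmetry, so it cannot extend further.
No longer palindromic substring exists; longest length = 7

7


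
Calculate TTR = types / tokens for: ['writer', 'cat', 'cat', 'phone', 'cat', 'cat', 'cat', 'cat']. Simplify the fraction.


Tokens: 8
Unique types: ('cat', 'phone', 'writer') = 3
TTR = 3/8
Already in lowest terms.

3/8


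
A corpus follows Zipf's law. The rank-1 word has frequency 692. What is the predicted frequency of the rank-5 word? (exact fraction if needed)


Zipf's law: freq(rank) = f1 / rank
f1 = 692, rank = 5
freq = 692 / 5
GCD(692, 5) = 1
Simplified: 692/5

692/5


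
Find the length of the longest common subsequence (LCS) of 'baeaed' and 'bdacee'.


DP table for LCS of 'baeaed' and 'bdacee':
       b  d  a  c  e  e
    0  0  0  0  0  0  0
  b 0  1  1  1  1  1  1
  a 0  1  1  2  2  2  2
  e 0  1  1  2  2  3  3
  a 0  1  1  2  2  3  3
  e 0  1  1  2  2  3  4
  d 0  1  2  2  2  3  4
LCS: 'baee'
LCS length = 4

4


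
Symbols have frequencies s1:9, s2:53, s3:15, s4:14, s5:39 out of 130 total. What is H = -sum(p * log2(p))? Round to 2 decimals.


Computing entropy H = -sum(p_i * log2(p_i)):
  s1: p = 9/130 = 0.0692, -p*log2(p) = 0.2667
  s2: p = 53/130 = 0.4077, -p*log2(p) = 0.5277
  s3: p = 15/130 = 0.1154, -p*log2(p) = 0.3595
  s4: p = 14/130 = 0.1077, -p*log2(p) = 0.3462
  s5: p = 39/130 = 0.3000, -p*log2(p) = 0.5211
H = sum of terms = 2.0212
Rounded to 2 decimals: 2.02

2.02


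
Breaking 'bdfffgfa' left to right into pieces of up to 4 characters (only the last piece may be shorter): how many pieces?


'bdfffgfa' has 8 characters.
Chunking with max size 4:
  Chunk 1: 'bdff' (positions 0-3)
  Chunk 2: 'fgfa' (positions 4-7)
Total chunks: ceil(8 / 4) = 2

2


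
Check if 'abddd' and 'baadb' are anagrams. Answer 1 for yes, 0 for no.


Sort characters of 'abddd': 'abddd'
Sort characters of 'baadb': 'aabbd'
Sorted forms differ -> they are NOT anagrams
Result: 0

0


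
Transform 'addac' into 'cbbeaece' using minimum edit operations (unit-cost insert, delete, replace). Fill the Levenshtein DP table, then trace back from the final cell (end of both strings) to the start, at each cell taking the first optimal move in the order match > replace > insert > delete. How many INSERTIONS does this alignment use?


Edit distance = 6. Backtracking from cell (5, 8) with preference match > replace > insert > delete,
then listing the resulting alignment 'addac' -> 'cbbeaece' left to right:
  Step 1: insert 'c' [insertion #1]
  Step 2: replace a->b
  Step 3: replace d->b
  Step 4: replace d->e
  Step 5: keep 'a'
  Step 6: insert 'e' [insertion #2]
  Step 7: keep 'c'
  Step 8: insert 'e' [insertion #3]
Total insertions: 3

3


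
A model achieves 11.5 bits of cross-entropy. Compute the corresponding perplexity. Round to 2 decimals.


Perplexity formula: PP = 2^H
H = 11.5
PP = 2^11.5
Decompose: 2^11.5 = 2^11 * 2^0.5 = 2^11 * sqrt(2)
2^11 = 2048, sqrt(2) ~ 1.4142136
PP ~ 2048 * 1.4142136 = 2896.3094528
Rounded to 2 decimals: 2896.31

2896.31


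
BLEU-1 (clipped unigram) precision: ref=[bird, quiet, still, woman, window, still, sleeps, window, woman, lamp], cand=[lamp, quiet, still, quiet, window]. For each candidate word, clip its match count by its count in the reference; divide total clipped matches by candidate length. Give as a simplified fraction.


Reference word counts: {'bird': 1, 'lamp': 1, 'quiet': 1, 'sleeps': 1, 'still': 2, 'window': 2, 'woman': 2}
Checking each candidate word (with clipping):
  'lamp' -> in reference (ref count 1, used 1/1) -> match (matches: 1)
  'quiet' -> in reference (ref count 1, used 1/1) -> match (matches: 2)
  'still' -> in reference (ref count 2, used 1/2) -> match (matches: 3)
  'quiet' -> ref count 1 already used up (1/1) -> clipped, no match (matches: 3)
  'window' -> in reference (ref count 2, used 1/2) -> match (matches: 4)
Clipped matches: 4, Candidate length: 5
Precision = 4/5

4/5


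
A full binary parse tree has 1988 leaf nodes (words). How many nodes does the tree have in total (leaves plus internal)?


Leaf nodes (terminals): 1988
Internal nodes = n - 1 = 1988 - 1 = 1987
Total = leaves + internal = 1988 + 1987 = 3975

3975


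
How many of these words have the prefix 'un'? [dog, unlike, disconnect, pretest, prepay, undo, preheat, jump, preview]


Checking each word for prefix 'un':
  'dog' -> no (count: 0)
  'unlike' -> YES, starts with 'un' (count: 1)
  'disconnect' -> no (count: 1)
  'pretest' -> no (count: 1)
  'prepay' -> no (count: 1)
  'undo' -> YES, starts with 'un' (count: 2)
  'preheat' -> no (count: 2)
  'jump' -> no (count: 2)
  'preview' -> no (count: 2)
Total with prefix 'un': 2

2


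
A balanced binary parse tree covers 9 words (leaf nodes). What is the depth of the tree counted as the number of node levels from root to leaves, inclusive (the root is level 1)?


In a balanced binary tree with n leaves the deepest leaf is ceil(log2(n)) edges below the root,
so counting node levels inclusive of root and leaves gives ceil(log2(n)) + 1 levels.
log2(9) = 3.1699
ceil(3.1699) = 4
levels = 4 + 1 = 5

5


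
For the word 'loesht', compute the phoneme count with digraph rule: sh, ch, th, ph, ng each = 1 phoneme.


Parsing 'loesht' greedily, digraphs first:
  'l' -> consonant phoneme (phonemes so far: 1)
  'o' -> vowel phoneme (phonemes so far: 2)
  'e' -> vowel phoneme (phonemes so far: 3)
  'sh' -> digraph (1 consonant phoneme) (phonemes so far: 4)
  't' -> consonant phoneme (phonemes so far: 5)
Total phonemes: 5

5


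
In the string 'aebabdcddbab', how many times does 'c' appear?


Scanning 'aebabdcddbab' for 'c':
  Position 6: 'c' -> MATCH (count: 1)
Total occurrences of 'c': 1

1


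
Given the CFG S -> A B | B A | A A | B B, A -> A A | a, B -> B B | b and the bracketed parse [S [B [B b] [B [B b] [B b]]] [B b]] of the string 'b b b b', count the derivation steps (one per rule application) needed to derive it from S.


Every bracketed nonterminal node [X ...] in the tree is produced by exactly one rule application.
Reading the tree off as a leftmost derivation:
  Step 1: S  =>  B B   (applied S -> B B)
  Step 2: B B  =>  B B B   (applied B -> B B)
  Step 3: B B B  =>  b B B   (applied B -> b)
  Step 4: b B B  =>  b B B B   (applied B -> B B)
  Step 5: b B B B  =>  b b B B   (applied B -> b)
  Step 6: b b B B  =>  b b b B   (applied B -> b)
  Step 7: b b b B  =>  b b b b   (applied B -> b)
Final yield: b b b b
Total rewrite steps: 7

7


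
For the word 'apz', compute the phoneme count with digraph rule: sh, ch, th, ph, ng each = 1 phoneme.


Parsing 'apz' greedily, digraphs first:
  'a' -> vowel phoneme (phonemes so far: 1)
  'p' -> consonant phoneme (phonemes so far: 2)
  'z' -> consonant phoneme (phonemes so far: 3)
Total phonemes: 3

3


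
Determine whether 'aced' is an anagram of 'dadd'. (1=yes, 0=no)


Sort characters of 'aced': 'acde'
Sort characters of 'dadd': 'addd'
Sorted forms differ -> they are NOT anagrams
Result: 0

0


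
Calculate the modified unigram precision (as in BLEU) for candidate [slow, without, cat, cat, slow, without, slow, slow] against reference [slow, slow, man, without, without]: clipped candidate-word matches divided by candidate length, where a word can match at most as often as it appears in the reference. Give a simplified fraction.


Reference word counts: {'man': 1, 'slow': 2, 'without': 2}
Checking each candidate word (with clipping):
  'slow' -> in reference (ref count 2, used 1/2) -> match (matches: 1)
  'without' -> in reference (ref count 2, used 1/2) -> match (matches: 2)
  'cat' -> not in reference -> no match (matches: 2)
  'cat' -> not in reference -> no match (matches: 2)
  'slow' -> in reference (ref count 2, used 2/2) -> match (matches: 3)
  'without' -> in reference (ref count 2, used 2/2) -> match (matches: 4)
  'slow' -> ref count 2 already used up (2/2) -> clipped, no match (matches: 4)
  'slow' -> ref count 2 already used up (2/2) -> clipped, no match (matches: 4)
Clipped matches: 4, Candidate length: 8
Precision = 4/8 = 1/2

1/2


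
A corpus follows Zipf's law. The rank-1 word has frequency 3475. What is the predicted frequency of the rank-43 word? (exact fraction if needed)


Zipf's law: freq(rank) = f1 / rank
f1 = 3475, rank = 43
freq = 3475 / 43
GCD(3475, 43) = 1
Simplified: 3475/43

3475/43


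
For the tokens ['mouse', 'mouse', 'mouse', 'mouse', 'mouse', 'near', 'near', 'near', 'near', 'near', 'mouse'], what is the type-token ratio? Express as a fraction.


Tokens: 11
Unique types: ('mouse', 'near') = 2
TTR = 2/11
Already in lowest terms.

2/11


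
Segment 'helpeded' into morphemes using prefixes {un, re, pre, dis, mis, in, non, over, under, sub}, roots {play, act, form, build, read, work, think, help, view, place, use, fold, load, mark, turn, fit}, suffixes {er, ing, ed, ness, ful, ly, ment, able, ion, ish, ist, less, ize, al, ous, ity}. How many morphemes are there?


Segmenting 'helpeded' against the inventory:
  'help' -> root (morpheme 1)
  'ed' -> suffix (morpheme 2)
  'ed' -> suffix (morpheme 3)
Total morphemes: 3

3


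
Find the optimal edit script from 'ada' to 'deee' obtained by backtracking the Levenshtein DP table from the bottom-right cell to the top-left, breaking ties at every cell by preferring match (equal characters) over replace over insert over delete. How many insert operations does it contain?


Edit distance = 4. Backtracking from cell (3, 4) with preference match > replace > insert > delete,
then listing the resulting alignment 'ada' -> 'deee' left to right:
  Step 1: insert 'd' [insertion #1]
  Step 2: replace a->e
  Step 3: replace d->e
  Step 4: replace a->e
Total insertions: 1

1


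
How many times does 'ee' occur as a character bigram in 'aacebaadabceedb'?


Scanning 'aacebaadabceedb' for bigram 'ee':
  Position 0: 'aa' -> no
  Position 1: 'ac' -> no
  Position 2: 'ce' -> no
  Position 3: 'eb' -> no
  Position 4: 'ba' -> no
  Position 5: 'aa' -> no
  Position 6: 'ad' -> no
  Position 7: 'da' -> no
  Position 8: 'ab' -> no
  Position 9: 'bc' -> no
  Position 10: 'ce' -> no
  Position 11: 'ee' -> MATCH
  Position 12: 'ed' -> no
  Position 13: 'db' -> no
Total matches: 1

1


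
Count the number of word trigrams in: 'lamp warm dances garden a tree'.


Word trigrams from [6] words:
  Trigram 1: (lamp warm dances)
  Trigram 2: (warm dances garden)
  Trigram 3: (dances garden a)
  Trigram 4: (garden a tree)
Total word trigrams: 6 - 2 = 4

4


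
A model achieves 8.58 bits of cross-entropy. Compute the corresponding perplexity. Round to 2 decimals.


Perplexity formula: PP = 2^H
H = 8.58
PP = 2^8.58
Decompose: 2^8.58 = 2^8 * 2^0.58
2^8 = 256, 2^0.58 ~ 1.4948492
PP ~ 256 * 1.4948492 = 382.6813952
Rounded to 2 decimals: 382.68

382.68


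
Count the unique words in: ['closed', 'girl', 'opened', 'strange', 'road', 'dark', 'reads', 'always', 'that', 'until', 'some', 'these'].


Listing all tokens and tracking unique types:
  Token 1: 'closed' -> NEW (unique so far: 1)
  Token 2: 'girl' -> NEW (unique so far: 2)
  Token 3: 'opened' -> NEW (unique so far: 3)
  Token 4: 'strange' -> NEW (unique so far: 4)
  Token 5: 'road' -> NEW (unique so far: 5)
  Token 6: 'dark' -> NEW (unique so far: 6)
  Token 7: 'reads' -> NEW (unique so far: 7)
  Token 8: 'always' -> NEW (unique so far: 8)
  Token 9: 'that' -> NEW (unique so far: 9)
  Token 10: 'until' -> NEW (unique so far: 10)
  Token 11: 'some' -> NEW (unique so far: 11)
  Token 12: 'these' -> NEW (unique so far: 12)
Unique types: ('always', 'closed', 'dark', 'girl', 'opened', 'reads', 'road', 'some', 'strange', 'that', 'these', 'until')
Vocabulary size: 12

12


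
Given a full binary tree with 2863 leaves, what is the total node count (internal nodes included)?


Leaf nodes (terminals): 2863
Internal nodes = n - 1 = 2863 - 1 = 2862
Total = leaves + internal = 2863 + 2862 = 5725

5725


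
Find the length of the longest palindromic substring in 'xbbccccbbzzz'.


Scanning 'xbbccccbbzzz' for palindromic substrings.
Substring at positions 1-8: 'bbccccbb'.
Check: reverse('bbccccbb') = 'bbccccbb' -> palindrome confirmed.
Neighbouring characters ('x' / 'z') break symmetry, so it cannot extend further.
No longer palindromic substring exists; longest length = 8

8


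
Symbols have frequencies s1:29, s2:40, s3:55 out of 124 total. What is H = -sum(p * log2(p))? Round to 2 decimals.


Computing entropy H = -sum(p_i * log2(p_i)):
  s1: p = 29/124 = 0.2339, -p*log2(p) = 0.4902
  s2: p = 40/124 = 0.3226, -p*log2(p) = 0.5265
  s3: p = 55/124 = 0.4435, -p*log2(p) = 0.5202
H = sum of terms = 1.5369
Rounded to 2 decimals: 1.54

1.54


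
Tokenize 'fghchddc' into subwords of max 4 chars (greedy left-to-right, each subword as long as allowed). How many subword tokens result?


'fghchddc' has 8 characters.
Chunking with max size 4:
  Chunk 1: 'fghc' (positions 0-3)
  Chunk 2: 'hddc' (positions 4-7)
Total chunks: ceil(8 / 4) = 2

2


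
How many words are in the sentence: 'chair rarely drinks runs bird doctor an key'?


Counting words by splitting on spaces:
  Word 1: 'chair'
  Word 2: 'rarely'
  Word 3: 'drinks'
  Word 4: 'runs'
  Word 5: 'bird'
  Word 6: 'doctor'
  Word 7: 'an'
  Word 8: 'key'
Total words: 8

8


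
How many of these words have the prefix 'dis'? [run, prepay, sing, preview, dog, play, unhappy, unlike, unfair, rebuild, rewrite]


Checking each word for prefix 'dis':
  'run' -> no (count: 0)
  'prepay' -> no (count: 0)
  'sing' -> no (count: 0)
  'preview' -> no (count: 0)
  'dog' -> no (count: 0)
  'play' -> no (count: 0)
  'unhappy' -> no (count: 0)
  'unlike' -> no (count: 0)
  'unfair' -> no (count: 0)
  'rebuild' -> no (count: 0)
  'rewrite' -> no (count: 0)
Total with prefix 'dis': 0

0


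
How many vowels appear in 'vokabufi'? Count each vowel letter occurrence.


Scanning each character of 'vokabufi':
  Position 1: 'v' -> consonant (running count: 0)
  Position 2: 'o' -> vowel (running count: 1)
  Position 3: 'k' -> consonant (running count: 1)
  Position 4: 'a' -> vowel (running count: 2)
  Position 5: 'b' -> consonant (running count: 2)
  Position 6: 'u' -> vowel (running count: 3)
  Position 7: 'f' -> consonant (running count: 3)
  Position 8: 'i' -> vowel (running count: 4)
Total vowels: 4

4


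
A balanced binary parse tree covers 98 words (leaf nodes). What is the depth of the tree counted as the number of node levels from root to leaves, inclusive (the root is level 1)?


In a balanced binary tree with n leaves the deepest leaf is ceil(log2(n)) edges below the root,
so counting node levels inclusive of root and leaves gives ceil(log2(n)) + 1 levels.
log2(98) = 6.6147
ceil(6.6147) = 7
levels = 7 + 1 = 8

8


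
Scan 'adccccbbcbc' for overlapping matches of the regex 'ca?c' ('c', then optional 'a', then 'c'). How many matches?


Pattern: ca?c means 'c', then optional 'a', then 'c'.
Scanning 'adccccbbcbc' position-by-position:
  Pos 0: window 'adc' -> no
  Pos 1: window 'dcc' -> no
  Pos 2: window 'ccc' -> MATCH
  Pos 3: window 'ccc' -> MATCH
  Pos 4: window 'ccb' -> MATCH
  Pos 5: window 'cbb' -> no
  Pos 6: window 'bbc' -> no
  Pos 7: window 'bcb' -> no
  Pos 8: window 'cbc' -> no
  Pos 9: window 'bc' -> no
  Pos 10: window 'c' -> no
Total matches: 3

3


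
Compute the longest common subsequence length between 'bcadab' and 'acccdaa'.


DP table for LCS of 'bcadab' and 'acccdaa':
       a  c  c  c  d  a  a
    0  0  0  0  0  0  0  0
  b 0  0  0  0  0  0  0  0
  c 0  0  1  1  1  1  1  1
  a 0  1  1  1  1  1  2  2
  d 0  1  1  1  1  2  2  2
  a 0  1  1  1  1  2  3  3
  b 0  1  1  1  1  2  3  3
LCS: 'caa'
LCS length = 3

3


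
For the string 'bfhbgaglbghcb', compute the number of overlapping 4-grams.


String 'bfhbgaglbghcb' has length L = 13.
Number of overlapping n-grams = L - n + 1
Substituting: 13 - 4 + 1 = 10

10


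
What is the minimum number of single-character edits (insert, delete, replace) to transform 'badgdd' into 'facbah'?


Building DP table for s1='badgdd' (len 6) and s2='facbah' (len 6):
       f  a  c  b  a  h
    0  1  2  3  4  5  6
  b 1  1  2  3  3  4  5
  a 2  2  1  2  3  3  4
  d 3  3  2  2  3  4  4
  g 4  4  3  3  3  4  5
  d 5  5  4  4  4  4  5
  d 6  6  5  5  5  5  5
Edit distance = dp[6][6] = 5

5


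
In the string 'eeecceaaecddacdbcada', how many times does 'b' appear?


Scanning 'eeecceaaecddacdbcada' for 'b':
  Position 15: 'b' -> MATCH (count: 1)
Total occurrences of 'b': 1

1


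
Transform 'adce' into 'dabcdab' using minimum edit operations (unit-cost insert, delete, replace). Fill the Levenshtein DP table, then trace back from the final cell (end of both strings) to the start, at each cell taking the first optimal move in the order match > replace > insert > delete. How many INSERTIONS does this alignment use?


Edit distance = 5. Backtracking from cell (4, 7) with preference match > replace > insert > delete,
then listing the resulting alignment 'adce' -> 'dabcdab' left to right:
  Step 1: insert 'd' [insertion #1]
  Step 2: keep 'a'
  Step 3: insert 'b' [insertion #2]
  Step 4: insert 'c' [insertion #3]
  Step 5: keep 'd'
  Step 6: replace c->a
  Step 7: replace e->b
Total insertions: 3

3


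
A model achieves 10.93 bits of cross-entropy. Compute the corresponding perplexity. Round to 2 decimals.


Perplexity formula: PP = 2^H
H = 10.93
PP = 2^10.93
Decompose: 2^10.93 = 2^10 * 2^0.93
2^10 = 1024, 2^0.93 ~ 1.9052760
PP ~ 1024 * 1.9052760 = 1951.0026240
Rounded to 2 decimals: 1951.00

1951.00


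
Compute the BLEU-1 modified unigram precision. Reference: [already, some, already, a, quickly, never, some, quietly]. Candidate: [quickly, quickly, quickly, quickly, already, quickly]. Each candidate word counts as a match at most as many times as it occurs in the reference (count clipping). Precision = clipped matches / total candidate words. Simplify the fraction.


Reference word counts: {'a': 1, 'already': 2, 'never': 1, 'quickly': 1, 'quietly': 1, 'some': 2}
Checking each candidate word (with clipping):
  'quickly' -> in reference (ref count 1, used 1/1) -> match (matches: 1)
  'quickly' -> ref count 1 already used up (1/1) -> clipped, no match (matches: 1)
  'quickly' -> ref count 1 already used up (1/1) -> clipped, no match (matches: 1)
  'quickly' -> ref count 1 already used up (1/1) -> clipped, no match (matches: 1)
  'already' -> in reference (ref count 2, used 1/2) -> match (matches: 2)
  'quickly' -> ref count 1 already used up (1/1) -> clipped, no match (matches: 2)
Clipped matches: 2, Candidate length: 6
Precision = 2/6 = 1/3

1/3


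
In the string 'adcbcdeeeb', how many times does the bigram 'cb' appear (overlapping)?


Scanning 'adcbcdeeeb' for bigram 'cb':
  Position 0: 'ad' -> no
  Position 1: 'dc' -> no
  Position 2: 'cb' -> MATCH
  Position 3: 'bc' -> no
  Position 4: 'cd' -> no
  Position 5: 'de' -> no
  Position 6: 'ee' -> no
  Position 7: 'ee' -> no
  Position 8: 'eb' -> no
Total matches: 1

1


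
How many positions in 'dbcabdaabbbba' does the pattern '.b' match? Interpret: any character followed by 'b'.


Pattern: .b means any character followed by 'b'.
Scanning 'dbcabdaabbbba' position-by-position:
  Pos 0: window 'db' -> MATCH
  Pos 1: window 'bc' -> no
  Pos 2: window 'ca' -> no
  Pos 3: window 'ab' -> MATCH
  Pos 4: window 'bd' -> no
  Pos 5: window 'da' -> no
  Pos 6: window 'aa' -> no
  Pos 7: window 'ab' -> MATCH
  Pos 8: window 'bb' -> MATCH
  Pos 9: window 'bb' -> MATCH
  Pos 10: window 'bb' -> MATCH
  Pos 11: window 'ba' -> no
  Pos 12: window 'a' -> no
Total matches: 6

6


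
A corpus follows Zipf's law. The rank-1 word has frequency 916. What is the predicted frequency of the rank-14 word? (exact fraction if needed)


Zipf's law: freq(rank) = f1 / rank
f1 = 916, rank = 14
freq = 916 / 14
GCD(916, 14) = 2
Simplified: 458/7

458/7


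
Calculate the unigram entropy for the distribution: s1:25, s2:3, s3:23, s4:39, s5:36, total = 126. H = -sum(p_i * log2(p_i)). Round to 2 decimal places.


Computing entropy H = -sum(p_i * log2(p_i)):
  s1: p = 25/126 = 0.1984, -p*log2(p) = 0.4630
  s2: p = 3/126 = 0.0238, -p*log2(p) = 0.1284
  s3: p = 23/126 = 0.1825, -p*log2(p) = 0.4479
  s4: p = 39/126 = 0.3095, -p*log2(p) = 0.5237
  s5: p = 36/126 = 0.2857, -p*log2(p) = 0.5164
H = sum of terms = 2.0794
Rounded to 2 decimals: 2.08

2.08


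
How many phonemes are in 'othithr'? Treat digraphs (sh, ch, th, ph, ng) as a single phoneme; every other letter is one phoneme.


Parsing 'othithr' greedily, digraphs first:
  'o' -> vowel phoneme (phonemes so far: 1)
  'th' -> digraph (1 consonant phoneme) (phonemes so far: 2)
  'i' -> vowel phoneme (phonemes so far: 3)
  'th' -> digraph (1 consonant phoneme) (phonemes so far: 4)
  'r' -> consonant phoneme (phonemes so far: 5)
Total phonemes: 5

5


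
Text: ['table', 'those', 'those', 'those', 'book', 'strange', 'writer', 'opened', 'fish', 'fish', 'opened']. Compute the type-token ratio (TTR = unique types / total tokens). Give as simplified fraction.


Tokens: 11
Unique types: ('book', 'fish', 'opened', 'strange', 'table', 'those', 'writer') = 7
TTR = 7/11
Already in lowest terms.

7/11


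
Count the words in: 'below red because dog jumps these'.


Counting words by splitting on spaces:
  Word 1: 'below'
  Word 2: 'red'
  Word 3: 'because'
  Word 4: 'dog'
  Word 5: 'jumps'
  Word 6: 'these'
Total words: 6

6


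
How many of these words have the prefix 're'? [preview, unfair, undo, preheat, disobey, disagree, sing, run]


Checking each word for prefix 're':
  'preview' -> no (count: 0)
  'unfair' -> no (count: 0)
  'undo' -> no (count: 0)
  'preheat' -> no (count: 0)
  'disobey' -> no (count: 0)
  'disagree' -> no (count: 0)
  'sing' -> no (count: 0)
  'run' -> no (count: 0)
Total with prefix 're': 0

0


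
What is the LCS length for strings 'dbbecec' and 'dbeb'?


DP table for LCS of 'dbbecec' and 'dbeb':
       d  b  e  b
    0  0  0  0  0
  d 0  1  1  1  1
  b 0  1  2  2  2
  b 0  1  2  2  3
  e 0  1  2  3  3
  c 0  1  2  3  3
  e 0  1  2  3  3
  c 0  1  2  3  3
LCS: 'dbb'
LCS length = 3

3


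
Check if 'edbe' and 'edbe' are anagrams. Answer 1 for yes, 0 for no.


Sort characters of 'edbe': 'bdee'
Sort characters of 'edbe': 'bdee'
Sorted forms match -> they ARE anagrams
Result: 1

1
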